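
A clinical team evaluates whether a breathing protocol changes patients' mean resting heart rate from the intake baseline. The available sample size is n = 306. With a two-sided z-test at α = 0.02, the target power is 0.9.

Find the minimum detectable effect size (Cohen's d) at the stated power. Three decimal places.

d ≈ 0.206

Need Φ(δ − 2.326) = 0.9, so δ = 2.326 + 1.282 = 3.608.
(The second rejection-region term Φ(−δ − z_{α/2}) is negligible and dropped.)
δ = d·√n ⇒ d = δ/√n = 3.608/√306 = 0.2062.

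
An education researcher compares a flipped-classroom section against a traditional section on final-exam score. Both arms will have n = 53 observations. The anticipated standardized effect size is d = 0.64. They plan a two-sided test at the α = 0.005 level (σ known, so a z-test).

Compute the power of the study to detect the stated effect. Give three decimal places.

Noncentrality parameter: δ = d·√(n/2) = 0.64 × √(53/2) = 3.2946
Critical value for a two-sided test at α = 0.005: z_{α/2} = 2.807.
Power = Φ(δ − 2.807) + Φ(−δ − 2.807) = Φ(0.488) + Φ(-6.102) = 0.6871 + 0.0000 = 0.6871.

Power ≈ 0.687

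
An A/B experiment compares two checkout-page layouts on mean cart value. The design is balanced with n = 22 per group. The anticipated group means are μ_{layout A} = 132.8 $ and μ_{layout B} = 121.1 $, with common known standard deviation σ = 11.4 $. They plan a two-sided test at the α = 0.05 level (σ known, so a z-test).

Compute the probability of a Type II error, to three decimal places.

Standardized effect: d = |μ_{layout A} − μ_{layout B}| / σ = |132.8 − 121.1| / 11.4 = 1.0263
Noncentrality parameter: δ = d·√(n/2) = 1.0263 × √(22/2) = 3.4039
Critical value for a two-sided test at α = 0.05: z_{α/2} = 1.960.
Power = Φ(δ − 1.960) + Φ(−δ − 1.960) = Φ(1.444) + Φ(-5.364) = 0.9256 + 0.0000 = 0.9256.
Type II error: β = 1 − power = 1 − 0.9256 = 0.0744.

β ≈ 0.074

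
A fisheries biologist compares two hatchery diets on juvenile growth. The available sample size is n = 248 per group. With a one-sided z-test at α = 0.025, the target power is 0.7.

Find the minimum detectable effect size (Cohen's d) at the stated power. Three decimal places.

Need Φ(δ − 1.960) = 0.7, so δ = 1.960 + 0.524 = 2.484.
δ = d·√(n/2) ⇒ d = δ/√(n/2) = 2.484/√(248/2) = 0.2231.

d ≈ 0.223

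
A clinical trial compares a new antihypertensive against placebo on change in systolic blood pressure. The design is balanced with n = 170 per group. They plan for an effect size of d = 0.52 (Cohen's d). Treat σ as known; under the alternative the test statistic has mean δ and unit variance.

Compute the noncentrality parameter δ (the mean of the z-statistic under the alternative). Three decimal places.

δ ≈ 4.794

The noncentrality parameter scales effect size by the design's sample-size factor: δ = d·√(n/2) = 0.52 × √(170/2) = 4.7942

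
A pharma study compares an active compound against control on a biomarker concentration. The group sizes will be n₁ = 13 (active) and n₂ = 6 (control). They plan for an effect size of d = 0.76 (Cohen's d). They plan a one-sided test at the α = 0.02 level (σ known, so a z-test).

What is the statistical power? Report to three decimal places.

Power ≈ 0.304

Noncentrality parameter: δ = d / √(1/n₁ + 1/n₂) = 0.76 / √(1/13 + 1/6) = 1.5399
Critical value for a one-sided test at α = 0.02: z_α = 2.054.
Power = P(Z > 2.054 − δ) = Φ(-0.514) = 0.3037.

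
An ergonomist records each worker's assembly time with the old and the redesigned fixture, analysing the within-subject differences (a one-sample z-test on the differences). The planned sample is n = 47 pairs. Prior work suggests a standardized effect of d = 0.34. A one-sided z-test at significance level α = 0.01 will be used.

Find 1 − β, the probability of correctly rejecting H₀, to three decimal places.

Power ≈ 0.502

Noncentrality parameter: δ = d·√n = 0.34 × √47 = 2.3309
Critical value for a one-sided test at α = 0.01: z_α = 2.326.
Power = P(Z > 2.326 − δ) = Φ(0.005) = 0.5018.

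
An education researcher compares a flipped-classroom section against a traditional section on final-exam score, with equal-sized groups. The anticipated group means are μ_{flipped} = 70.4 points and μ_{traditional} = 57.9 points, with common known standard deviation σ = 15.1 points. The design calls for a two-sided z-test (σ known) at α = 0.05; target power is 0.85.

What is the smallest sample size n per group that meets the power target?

n = 27 per group

Standardized effect: d = |μ_{flipped} − μ_{traditional}| / σ = |70.4 − 57.9| / 15.1 = 0.8278
Set Φ(δ − 1.960) = 0.85; then δ − 1.960 = Φ⁻¹(0.85) = 1.036, giving δ = 2.996.
(The Φ(−δ − z_{α/2}) term is vanishingly small for δ > 0 and is dropped in the standard sample-size formula.)
δ = d·√(n/2) ⇒ n = 2(δ/d)² = 2 × (2.996 / 0.8278)² = 26.20.
Rounding up, n = 27 per group.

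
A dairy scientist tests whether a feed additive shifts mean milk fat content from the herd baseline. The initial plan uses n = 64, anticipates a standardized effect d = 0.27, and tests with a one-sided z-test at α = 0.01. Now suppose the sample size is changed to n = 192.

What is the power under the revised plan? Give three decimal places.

Power ≈ 0.921

With n = 192: δ = d·√n = 0.27 × √192 = 3.7412. Critical value z_{0.01} = 2.326.
Revised power = Φ(δ − 2.326) = Φ(1.415) = 0.9214.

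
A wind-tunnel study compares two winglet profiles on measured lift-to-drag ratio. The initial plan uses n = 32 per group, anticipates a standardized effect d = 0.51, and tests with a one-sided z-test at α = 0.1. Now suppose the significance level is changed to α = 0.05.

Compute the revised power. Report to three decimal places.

Power ≈ 0.654

δ = d·√(n/2) = 0.51 × √(32/2) = 2.0400 (unchanged). New critical value: z_{0.05} = 1.645.
Revised power = Φ(δ − 1.645) = Φ(0.395) = 0.6536.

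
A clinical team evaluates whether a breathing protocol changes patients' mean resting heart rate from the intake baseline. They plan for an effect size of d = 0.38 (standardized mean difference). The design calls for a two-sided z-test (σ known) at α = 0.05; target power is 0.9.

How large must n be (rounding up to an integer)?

n = 73

Set Φ(δ − 1.960) = 0.9; then δ − 1.960 = Φ⁻¹(0.9) = 1.282, giving δ = 3.242.
(The Φ(−δ − z_{α/2}) term is vanishingly small for δ > 0 and is dropped in the standard sample-size formula.)
δ = d·√n ⇒ n = (δ/d)² = (3.242 / 0.38)² = 72.77.
Round up to the next whole unit.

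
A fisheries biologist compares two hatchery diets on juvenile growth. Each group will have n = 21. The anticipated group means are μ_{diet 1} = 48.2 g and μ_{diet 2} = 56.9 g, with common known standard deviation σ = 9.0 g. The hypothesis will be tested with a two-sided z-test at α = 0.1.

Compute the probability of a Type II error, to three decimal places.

Standardized effect: d = |μ_{diet 1} − μ_{diet 2}| / σ = |48.2 − 56.9| / 9.0 = 0.9667
Noncentrality parameter: δ = d·√(n/2) = 0.9667 × √(21/2) = 3.1324
Two-sided α = 0.1 → critical value z_{0.05} = 1.645.
Power = Φ(δ − 1.645) + Φ(−δ − 1.645) = Φ(1.488) + Φ(-4.777) = 0.9316 + 0.0000 = 0.9316.
Type II error: β = 1 − power = 1 − 0.9316 = 0.0684.

β ≈ 0.068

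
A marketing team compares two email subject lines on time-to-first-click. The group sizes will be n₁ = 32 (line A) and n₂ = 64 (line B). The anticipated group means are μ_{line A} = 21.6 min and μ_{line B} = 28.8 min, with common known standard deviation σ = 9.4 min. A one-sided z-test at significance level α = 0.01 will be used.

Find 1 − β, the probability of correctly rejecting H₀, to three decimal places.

Power ≈ 0.887

Standardized effect: d = |μ_{line A} − μ_{line B}| / σ = |21.6 − 28.8| / 9.4 = 0.7660
Noncentrality parameter: δ = d / √(1/n₁ + 1/n₂) = 0.7660 / √(1/32 + 1/64) = 3.5378
One-sided α = 0.01 → critical value z_{0.01} = 2.326.
Power = Φ(δ − 2.326) = Φ(1.211) = 0.8871.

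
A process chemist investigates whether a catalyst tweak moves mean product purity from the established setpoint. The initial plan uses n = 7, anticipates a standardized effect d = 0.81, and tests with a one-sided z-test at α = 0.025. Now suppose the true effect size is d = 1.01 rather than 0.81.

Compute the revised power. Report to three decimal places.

Power ≈ 0.762

With d = 1.01: δ = d·√n = 1.01 × √7 = 2.6722. Critical value z_{0.025} = 1.960.
Revised power = Φ(δ − 1.960) = Φ(0.712) = 0.7618.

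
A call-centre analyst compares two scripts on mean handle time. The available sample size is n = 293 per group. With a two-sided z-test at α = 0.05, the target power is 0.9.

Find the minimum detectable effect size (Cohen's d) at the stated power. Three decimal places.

d ≈ 0.268

Need Φ(δ − 1.960) = 0.9, so δ = 1.960 + 1.282 = 3.242.
(Lower-tail contribution to power is negligible for δ > 0.)
δ = d·√(n/2) ⇒ d = δ/√(n/2) = 3.242/√(293/2) = 0.2678.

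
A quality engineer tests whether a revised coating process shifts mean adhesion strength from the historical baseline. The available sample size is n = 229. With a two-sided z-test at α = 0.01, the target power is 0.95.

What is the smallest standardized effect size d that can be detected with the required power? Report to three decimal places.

Need Φ(δ − 2.576) = 0.95, so δ = 2.576 + 1.645 = 4.221.
(The second rejection-region term Φ(−δ − z_{α/2}) is negligible and dropped.)
δ = d·√n ⇒ d = δ/√n = 4.221/√229 = 0.2789.

d ≈ 0.279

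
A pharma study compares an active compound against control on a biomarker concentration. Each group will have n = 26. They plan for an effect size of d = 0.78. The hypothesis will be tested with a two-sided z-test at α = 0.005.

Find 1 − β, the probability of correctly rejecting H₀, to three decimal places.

Power ≈ 0.502

Noncentrality parameter: δ = d·√(n/2) = 0.78 × √(26/2) = 2.8123
Critical value for a two-sided test at α = 0.005: z_{α/2} = 2.807.
Power = Φ(δ − 2.807) + Φ(−δ − 2.807) = Φ(0.005) + Φ(-5.619) = 0.5021 + 0.0000 = 0.5021.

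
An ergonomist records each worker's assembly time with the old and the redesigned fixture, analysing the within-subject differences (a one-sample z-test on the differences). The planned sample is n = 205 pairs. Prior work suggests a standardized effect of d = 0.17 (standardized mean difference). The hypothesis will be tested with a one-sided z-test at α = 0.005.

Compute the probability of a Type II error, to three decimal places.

β ≈ 0.556

Noncentrality parameter: δ = d·√n = 0.17 × √205 = 2.4340
One-sided α = 0.005 → critical value z_{0.005} = 2.576.
Power = P(Z > 2.576 − δ) = Φ(-0.142) = 0.4436.
Type II error: β = 1 − power = 1 − 0.4436 = 0.5564.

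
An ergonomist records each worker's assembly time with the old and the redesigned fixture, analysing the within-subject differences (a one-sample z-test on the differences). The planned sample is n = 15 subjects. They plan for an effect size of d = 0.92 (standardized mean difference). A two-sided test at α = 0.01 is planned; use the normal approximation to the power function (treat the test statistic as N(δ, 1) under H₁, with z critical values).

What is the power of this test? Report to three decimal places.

Noncentrality parameter: δ = d·√n = 0.92 × √15 = 3.5631
Critical value for a two-sided test at α = 0.01: z_{α/2} = 2.576.
Power = Φ(δ − 2.576) + Φ(−δ − 2.576) = Φ(0.987) + Φ(-6.139) = 0.8383 + 0.0000 = 0.8383.

Power ≈ 0.838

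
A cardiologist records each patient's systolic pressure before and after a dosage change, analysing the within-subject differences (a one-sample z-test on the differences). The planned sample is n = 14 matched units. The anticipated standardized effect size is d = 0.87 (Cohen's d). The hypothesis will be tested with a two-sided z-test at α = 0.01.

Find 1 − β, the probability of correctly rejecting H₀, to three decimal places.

Power ≈ 0.752

Noncentrality parameter: δ = d·√n = 0.87 × √14 = 3.2552
Two-sided α = 0.01 → critical value z_{0.005} = 2.576.
Power = Φ(δ − 2.576) + Φ(−δ − 2.576) = Φ(0.679) + Φ(-5.831) = 0.7516 + 0.0000 = 0.7516.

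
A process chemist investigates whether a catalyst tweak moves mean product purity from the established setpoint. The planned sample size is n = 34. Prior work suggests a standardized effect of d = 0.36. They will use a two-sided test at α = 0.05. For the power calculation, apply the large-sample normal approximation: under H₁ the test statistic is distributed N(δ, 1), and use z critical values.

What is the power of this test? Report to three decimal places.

Power ≈ 0.555

Noncentrality parameter: δ = d·√n = 0.36 × √34 = 2.0991
Two-sided α = 0.05 → critical value z_{0.025} = 1.960.
Power = Φ(δ − 1.960) + Φ(−δ − 1.960) = Φ(0.139) + Φ(-4.059) = 0.5553 + 0.0000 = 0.5554.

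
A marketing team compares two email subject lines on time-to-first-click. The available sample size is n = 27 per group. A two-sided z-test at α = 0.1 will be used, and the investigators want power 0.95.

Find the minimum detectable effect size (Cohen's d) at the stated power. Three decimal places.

d ≈ 0.895

Required noncentrality: δ = z_{0.05} + z_{0.05} = 1.645 + 1.645 = 3.290.
(The second rejection-region term Φ(−δ − z_{α/2}) is negligible and dropped.)
δ = d·√(n/2) ⇒ d = δ/√(n/2) = 3.290/√(27/2) = 0.8953.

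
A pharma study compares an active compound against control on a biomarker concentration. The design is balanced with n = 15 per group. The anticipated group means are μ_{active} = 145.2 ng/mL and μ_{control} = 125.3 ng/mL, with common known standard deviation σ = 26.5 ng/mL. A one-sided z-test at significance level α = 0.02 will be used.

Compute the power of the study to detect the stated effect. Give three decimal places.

Power ≈ 0.501

Standardized effect: d = |μ_{active} − μ_{control}| / σ = |145.2 − 125.3| / 26.5 = 0.7509
Noncentrality parameter: δ = d·√(n/2) = 0.7509 × √(15/2) = 2.0565
One-sided α = 0.02 → critical value z_{0.02} = 2.054.
Power = P(Z > 2.054 − δ) = Φ(0.003) = 0.5011.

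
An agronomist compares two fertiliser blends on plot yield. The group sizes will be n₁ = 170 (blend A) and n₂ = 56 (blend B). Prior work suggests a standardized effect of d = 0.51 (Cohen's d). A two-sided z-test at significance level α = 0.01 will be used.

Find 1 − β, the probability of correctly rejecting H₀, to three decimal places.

Noncentrality parameter: δ = d / √(1/n₁ + 1/n₂) = 0.51 / √(1/170 + 1/56) = 3.3100
Critical value for a two-sided test at α = 0.01: z_{α/2} = 2.576.
Power = Φ(δ − 2.576) + Φ(−δ − 2.576) = Φ(0.734) + Φ(-5.886) = 0.7686 + 0.0000 = 0.7686.

Power ≈ 0.769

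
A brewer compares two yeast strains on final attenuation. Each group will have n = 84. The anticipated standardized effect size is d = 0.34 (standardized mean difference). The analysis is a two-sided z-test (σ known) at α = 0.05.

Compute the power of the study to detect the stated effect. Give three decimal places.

Power ≈ 0.596

Noncentrality parameter: δ = d·√(n/2) = 0.34 × √(84/2) = 2.2035
Critical value for a two-sided test at α = 0.05: z_{α/2} = 1.960.
Power = Φ(δ − 1.960) + Φ(−δ − 1.960) = Φ(0.243) + Φ(-4.163) = 0.5962 + 0.0000 = 0.5962.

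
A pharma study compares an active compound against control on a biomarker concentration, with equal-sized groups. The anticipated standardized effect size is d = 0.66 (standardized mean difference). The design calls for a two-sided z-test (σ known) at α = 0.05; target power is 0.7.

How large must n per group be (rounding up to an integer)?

n = 29 per group

Set Φ(δ − 1.960) = 0.7; then δ − 1.960 = Φ⁻¹(0.7) = 0.524, giving δ = 2.484.
(Ignoring the negligible lower-tail rejection probability gives the usual closed-form inversion.)
δ = d·√(n/2) ⇒ n = 2(δ/d)² = 2 × (2.484 / 0.66)² = 28.34.
Rounding up, n = 29 per group.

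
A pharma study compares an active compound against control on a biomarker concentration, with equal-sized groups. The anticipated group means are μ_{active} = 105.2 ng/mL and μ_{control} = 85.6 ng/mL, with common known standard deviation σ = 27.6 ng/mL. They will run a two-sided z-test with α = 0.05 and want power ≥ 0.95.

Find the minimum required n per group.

Standardized effect: d = |μ_{active} − μ_{control}| / σ = |105.2 − 85.6| / 27.6 = 0.7101
For power 0.95 need Φ(δ − z_{0.025}) = 0.95, so δ = z_{0.025} + z_{0.05} = 1.960 + 1.645 = 3.605.
(Ignoring the negligible lower-tail rejection probability gives the usual closed-form inversion.)
δ = d·√(n/2) ⇒ n = 2(δ/d)² = 2 × (3.605 / 0.7101)² = 51.54.
Round up to the next whole unit.

n = 52 per group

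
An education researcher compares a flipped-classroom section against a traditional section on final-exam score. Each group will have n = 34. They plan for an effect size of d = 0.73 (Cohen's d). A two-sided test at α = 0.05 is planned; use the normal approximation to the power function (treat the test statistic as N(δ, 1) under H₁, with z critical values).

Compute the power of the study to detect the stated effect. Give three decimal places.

Power ≈ 0.853

Noncentrality parameter: δ = d·√(n/2) = 0.73 × √(34/2) = 3.0099
Critical value for a two-sided test at α = 0.05: z_{α/2} = 1.960.
Power = Φ(δ − 1.960) + Φ(−δ − 1.960) = Φ(1.050) + Φ(-4.970) = 0.8531 + 0.0000 = 0.8531.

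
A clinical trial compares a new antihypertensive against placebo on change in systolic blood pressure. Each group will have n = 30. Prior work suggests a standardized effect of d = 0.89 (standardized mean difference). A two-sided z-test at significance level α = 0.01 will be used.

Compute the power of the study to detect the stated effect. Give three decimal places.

Noncentrality parameter: δ = d·√(n/2) = 0.89 × √(30/2) = 3.4470
Critical value for a two-sided test at α = 0.01: z_{α/2} = 2.576.
Power = Φ(δ − 2.576) + Φ(−δ − 2.576) = Φ(0.871) + Φ(-6.023) = 0.8082 + 0.0000 = 0.8082.

Power ≈ 0.808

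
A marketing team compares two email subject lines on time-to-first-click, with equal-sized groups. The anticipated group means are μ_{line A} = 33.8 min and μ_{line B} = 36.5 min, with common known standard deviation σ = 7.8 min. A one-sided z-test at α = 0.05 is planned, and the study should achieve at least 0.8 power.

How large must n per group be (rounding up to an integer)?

n = 104 per group

Standardized effect: d = |μ_{line A} − μ_{line B}| / σ = |33.8 − 36.5| / 7.8 = 0.3462
For power 0.8 need Φ(δ − z_{0.05}) = 0.8, so δ = z_{0.05} + z_{0.20} = 1.645 + 0.842 = 2.486.
δ = d·√(n/2) ⇒ n = 2(δ/d)² = 2 × (2.486 / 0.3462)² = 103.20.
Rounding up, n = 104 per group.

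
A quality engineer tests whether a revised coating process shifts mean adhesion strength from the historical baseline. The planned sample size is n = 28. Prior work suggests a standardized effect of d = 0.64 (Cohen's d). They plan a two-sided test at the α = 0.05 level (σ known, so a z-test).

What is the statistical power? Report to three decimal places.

Noncentrality parameter: δ = d·√n = 0.64 × √28 = 3.3866
Critical value for a two-sided test at α = 0.05: z_{α/2} = 1.960.
Power = Φ(δ − 1.960) + Φ(−δ − 1.960) = Φ(1.427) + Φ(-5.347) = 0.9232 + 0.0000 = 0.9232.

Power ≈ 0.923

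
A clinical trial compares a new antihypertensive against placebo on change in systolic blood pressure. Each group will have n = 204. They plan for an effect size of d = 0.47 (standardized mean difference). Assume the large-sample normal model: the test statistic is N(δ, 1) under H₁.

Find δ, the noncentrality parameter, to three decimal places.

The noncentrality parameter scales effect size by the design's sample-size factor: δ = d·√(n/2) = 0.47 × √(204/2) = 4.7468

δ ≈ 4.747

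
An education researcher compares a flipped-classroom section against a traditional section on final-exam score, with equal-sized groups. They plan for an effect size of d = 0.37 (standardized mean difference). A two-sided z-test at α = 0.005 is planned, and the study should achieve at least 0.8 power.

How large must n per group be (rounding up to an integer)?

n = 195 per group

Set Φ(δ − 2.807) = 0.8; then δ − 2.807 = Φ⁻¹(0.8) = 0.842, giving δ = 3.649.
(The Φ(−δ − z_{α/2}) term is vanishingly small for δ > 0 and is dropped in the standard sample-size formula.)
δ = d·√(n/2) ⇒ n = 2(δ/d)² = 2 × (3.649 / 0.37)² = 194.49.
Round up to the next whole unit.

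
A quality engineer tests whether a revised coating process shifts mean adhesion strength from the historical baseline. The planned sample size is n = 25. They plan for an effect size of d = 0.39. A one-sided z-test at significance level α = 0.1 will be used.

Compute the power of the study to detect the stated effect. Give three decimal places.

Power ≈ 0.748

Noncentrality parameter: δ = d·√n = 0.39 × √25 = 1.9500
One-sided α = 0.1 → critical value z_{0.1} = 1.282.
Power = Φ(δ − 1.282) = Φ(0.668) = 0.7481.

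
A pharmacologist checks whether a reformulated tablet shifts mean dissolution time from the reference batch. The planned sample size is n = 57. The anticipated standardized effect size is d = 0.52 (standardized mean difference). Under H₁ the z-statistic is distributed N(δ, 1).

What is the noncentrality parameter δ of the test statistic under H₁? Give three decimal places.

δ = d·√n = 0.52 × √57 = 3.9259

δ ≈ 3.926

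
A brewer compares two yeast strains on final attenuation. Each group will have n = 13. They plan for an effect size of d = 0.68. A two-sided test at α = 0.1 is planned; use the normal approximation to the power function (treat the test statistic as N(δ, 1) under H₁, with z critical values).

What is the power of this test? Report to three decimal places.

Power ≈ 0.536

Noncentrality parameter: δ = d·√(n/2) = 0.68 × √(13/2) = 1.7337
Two-sided α = 0.1 → critical value z_{0.05} = 1.645.
Power = Φ(δ − 1.645) + Φ(−δ − 1.645) = Φ(0.089) + Φ(-3.379) = 0.5354 + 0.0004 = 0.5357.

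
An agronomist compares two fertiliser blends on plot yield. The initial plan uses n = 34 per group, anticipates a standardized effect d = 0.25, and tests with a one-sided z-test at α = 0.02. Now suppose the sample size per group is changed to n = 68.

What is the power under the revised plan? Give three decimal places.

Power ≈ 0.276

With n = 68 per group: δ = d·√(n/2) = 0.25 × √(68/2) = 1.4577. Critical value z_{0.02} = 2.054.
Revised power = Φ(δ − 2.054) = Φ(-0.596) = 0.2756.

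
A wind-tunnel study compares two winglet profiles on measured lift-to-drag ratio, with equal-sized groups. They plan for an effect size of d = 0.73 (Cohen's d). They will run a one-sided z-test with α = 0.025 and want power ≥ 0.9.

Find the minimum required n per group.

n = 40 per group

Set Φ(δ − 1.960) = 0.9; then δ − 1.960 = Φ⁻¹(0.9) = 1.282, giving δ = 3.242.
δ = d·√(n/2) ⇒ n = 2(δ/d)² = 2 × (3.242 / 0.73)² = 39.43.
Rounding up, n = 40 per group.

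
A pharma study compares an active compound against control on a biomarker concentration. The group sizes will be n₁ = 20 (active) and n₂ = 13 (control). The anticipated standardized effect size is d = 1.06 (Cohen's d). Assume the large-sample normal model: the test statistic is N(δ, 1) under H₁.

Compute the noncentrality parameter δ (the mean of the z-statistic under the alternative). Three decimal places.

δ = d / √(1/n₁ + 1/n₂) = 1.06 / √(1/20 + 1/13) = 2.9753

δ ≈ 2.975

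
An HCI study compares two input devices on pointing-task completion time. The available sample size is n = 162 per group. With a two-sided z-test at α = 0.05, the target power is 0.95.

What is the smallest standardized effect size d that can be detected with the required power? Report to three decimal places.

Need Φ(δ − 1.960) = 0.95, so δ = 1.960 + 1.645 = 3.605.
(Lower-tail contribution to power is negligible for δ > 0.)
δ = d·√(n/2) ⇒ d = δ/√(n/2) = 3.605/√(162/2) = 0.4005.

d ≈ 0.401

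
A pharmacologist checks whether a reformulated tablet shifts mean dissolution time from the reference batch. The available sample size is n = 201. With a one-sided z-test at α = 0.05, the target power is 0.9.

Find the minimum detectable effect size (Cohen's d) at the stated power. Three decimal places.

d ≈ 0.206

Required noncentrality: δ = z_{0.05} + z_{0.10} = 1.645 + 1.282 = 2.926.
δ = d·√n ⇒ d = δ/√n = 2.926/√201 = 0.2064.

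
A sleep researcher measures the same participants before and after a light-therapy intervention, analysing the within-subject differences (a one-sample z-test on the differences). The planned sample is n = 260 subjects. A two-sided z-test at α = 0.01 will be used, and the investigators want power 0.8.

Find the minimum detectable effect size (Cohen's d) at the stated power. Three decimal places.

Required noncentrality: δ = z_{0.005} + z_{0.20} = 2.576 + 0.842 = 3.417.
(Lower-tail contribution to power is negligible for δ > 0.)
δ = d·√n ⇒ d = δ/√n = 3.417/√260 = 0.2119.

d ≈ 0.212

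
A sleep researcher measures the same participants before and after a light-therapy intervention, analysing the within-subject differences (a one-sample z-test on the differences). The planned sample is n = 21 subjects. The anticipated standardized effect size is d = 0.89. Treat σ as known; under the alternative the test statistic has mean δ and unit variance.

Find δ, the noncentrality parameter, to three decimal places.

δ ≈ 4.078

δ = d·√n = 0.89 × √21 = 4.0785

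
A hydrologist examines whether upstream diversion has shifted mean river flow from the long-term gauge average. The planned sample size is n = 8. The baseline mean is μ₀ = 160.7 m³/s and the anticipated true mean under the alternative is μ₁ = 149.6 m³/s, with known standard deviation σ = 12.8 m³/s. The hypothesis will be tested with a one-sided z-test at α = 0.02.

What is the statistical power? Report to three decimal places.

Power ≈ 0.655

Standardized effect: d = |μ₁ − μ₀| / σ = |149.6 − 160.7| / 12.8 = 0.8672
Noncentrality parameter: λ = d·√n = 0.8672 × √8 = 2.4528
One-sided α = 0.02 → critical value z_{0.02} = 2.054.
Power = Φ(λ − 2.054) = Φ(0.399) = 0.6551.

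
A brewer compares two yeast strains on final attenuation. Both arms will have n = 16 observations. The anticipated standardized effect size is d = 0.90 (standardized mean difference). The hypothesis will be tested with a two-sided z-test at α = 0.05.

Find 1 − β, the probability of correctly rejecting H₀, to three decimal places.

Power ≈ 0.721

Noncentrality parameter: δ = d·√(n/2) = 0.90 × √(16/2) = 2.5456
Critical value for a two-sided test at α = 0.05: z_{α/2} = 1.960.
Power = Φ(δ − 1.960) + Φ(−δ − 1.960) = Φ(0.586) + Φ(-4.506) = 0.7209 + 0.0000 = 0.7209.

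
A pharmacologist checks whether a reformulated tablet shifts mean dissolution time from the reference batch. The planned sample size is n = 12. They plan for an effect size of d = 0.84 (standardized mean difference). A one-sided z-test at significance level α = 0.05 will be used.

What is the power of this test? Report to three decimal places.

Noncentrality parameter: δ = d·√n = 0.84 × √12 = 2.9098
One-sided α = 0.05 → critical value z_{0.05} = 1.645.
Power = P(Z > 1.645 − δ) = Φ(1.265) = 0.8971.

Power ≈ 0.897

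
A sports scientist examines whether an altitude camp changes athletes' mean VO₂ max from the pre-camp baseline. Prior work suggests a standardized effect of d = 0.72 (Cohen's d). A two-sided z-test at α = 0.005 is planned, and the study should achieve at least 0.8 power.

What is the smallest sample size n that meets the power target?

n = 26

Set Φ(δ − 2.807) = 0.8; then δ − 2.807 = Φ⁻¹(0.8) = 0.842, giving δ = 3.649.
(For δ > 0 the lower-tail rejection region contributes negligibly to power, so the one-term inversion is standard.)
δ = d·√n ⇒ n = (δ/d)² = (3.649 / 0.72)² = 25.68.
Round up to the next whole unit.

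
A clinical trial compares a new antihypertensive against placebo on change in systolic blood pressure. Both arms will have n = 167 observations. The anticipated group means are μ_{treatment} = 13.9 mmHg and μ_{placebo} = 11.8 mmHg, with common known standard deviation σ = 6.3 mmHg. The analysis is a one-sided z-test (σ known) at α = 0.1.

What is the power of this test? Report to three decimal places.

Power ≈ 0.961

Standardized effect: d = |μ_{treatment} − μ_{placebo}| / σ = |13.9 − 11.8| / 6.3 = 0.3333
Noncentrality parameter: δ = d·√(n/2) = 0.3333 × √(167/2) = 3.0459
Critical value for a one-sided test at α = 0.1: z_α = 1.282.
Power = Φ(δ − 1.282) = Φ(1.764) = 0.9612.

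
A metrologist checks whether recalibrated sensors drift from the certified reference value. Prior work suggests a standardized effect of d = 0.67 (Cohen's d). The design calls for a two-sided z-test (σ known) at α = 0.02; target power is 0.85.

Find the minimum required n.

For power 0.85 need Φ(δ − z_{0.01}) = 0.85, so δ = z_{0.01} + z_{0.15} = 2.326 + 1.036 = 3.363.
(The Φ(−δ − z_{α/2}) term is vanishingly small for δ > 0 and is dropped in the standard sample-size formula.)
δ = d·√n ⇒ n = (δ/d)² = (3.363 / 0.67)² = 25.19.
Rounding up, n = 26.

n = 26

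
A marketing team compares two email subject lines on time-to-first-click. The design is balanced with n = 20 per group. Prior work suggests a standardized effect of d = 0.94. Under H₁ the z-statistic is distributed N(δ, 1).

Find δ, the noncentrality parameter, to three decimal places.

δ = d·√(n/2) = 0.94 × √(20/2) = 2.9725

δ ≈ 2.973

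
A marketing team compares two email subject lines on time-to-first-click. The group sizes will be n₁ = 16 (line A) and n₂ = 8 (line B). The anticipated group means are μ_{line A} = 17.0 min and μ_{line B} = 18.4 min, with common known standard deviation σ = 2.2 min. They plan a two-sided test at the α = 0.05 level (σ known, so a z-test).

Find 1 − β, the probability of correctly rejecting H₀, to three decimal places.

Standardized effect: d = |μ_{line A} − μ_{line B}| / σ = |17.0 − 18.4| / 2.2 = 0.6364
Noncentrality parameter: δ = d / √(1/n₁ + 1/n₂) = 0.6364 / √(1/16 + 1/8) = 1.4696
Critical value for a two-sided test at α = 0.05: z_{α/2} = 1.960.
Power = Φ(δ − 1.960) + Φ(−δ − 1.960) = Φ(-0.490) + Φ(-3.430) = 0.3119 + 0.0003 = 0.3122.

Power ≈ 0.312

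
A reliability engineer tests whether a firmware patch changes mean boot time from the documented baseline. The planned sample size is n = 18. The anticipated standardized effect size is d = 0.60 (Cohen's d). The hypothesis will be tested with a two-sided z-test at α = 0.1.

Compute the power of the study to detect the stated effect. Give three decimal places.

Power ≈ 0.816

Noncentrality parameter: δ = d·√n = 0.60 × √18 = 2.5456
Two-sided α = 0.1 → critical value z_{0.05} = 1.645.
Power = Φ(δ − 1.645) + Φ(−δ − 1.645) = Φ(0.901) + Φ(-4.190) = 0.8161 + 0.0000 = 0.8161.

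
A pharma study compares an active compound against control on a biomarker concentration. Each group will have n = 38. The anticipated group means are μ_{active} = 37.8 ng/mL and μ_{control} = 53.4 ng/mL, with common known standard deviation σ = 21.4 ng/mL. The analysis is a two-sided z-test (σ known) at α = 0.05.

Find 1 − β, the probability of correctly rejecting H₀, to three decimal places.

Standardized effect: d = |μ_{active} − μ_{control}| / σ = |37.8 − 53.4| / 21.4 = 0.7290
Noncentrality parameter: δ = d·√(n/2) = 0.7290 × √(38/2) = 3.1775
Two-sided α = 0.05 → critical value z_{0.025} = 1.960.
Power = Φ(δ − 1.960) + Φ(−δ − 1.960) = Φ(1.218) + Φ(-5.137) = 0.8883 + 0.0000 = 0.8883.

Power ≈ 0.888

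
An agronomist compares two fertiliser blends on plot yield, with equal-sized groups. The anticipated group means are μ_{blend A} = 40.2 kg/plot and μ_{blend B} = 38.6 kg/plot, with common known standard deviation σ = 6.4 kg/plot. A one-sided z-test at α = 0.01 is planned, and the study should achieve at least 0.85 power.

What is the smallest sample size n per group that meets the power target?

n = 362 per group

Standardized effect: d = |μ_{blend A} − μ_{blend B}| / σ = |40.2 − 38.6| / 6.4 = 0.2500
Set Φ(δ − 2.326) = 0.85; then δ − 2.326 = Φ⁻¹(0.85) = 1.036, giving δ = 3.363.
δ = d·√(n/2) ⇒ n = 2(δ/d)² = 2 × (3.363 / 0.2500)² = 361.87.
Rounding up, n = 362 per group.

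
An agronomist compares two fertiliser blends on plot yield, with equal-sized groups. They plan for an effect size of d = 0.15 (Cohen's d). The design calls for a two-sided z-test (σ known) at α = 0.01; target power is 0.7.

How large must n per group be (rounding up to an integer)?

For power 0.7 need Φ(δ − z_{0.005}) = 0.7, so δ = z_{0.005} + z_{0.30} = 2.576 + 0.524 = 3.100.
(For δ > 0 the lower-tail rejection region contributes negligibly to power, so the one-term inversion is standard.)
δ = d·√(n/2) ⇒ n = 2(δ/d)² = 2 × (3.100 / 0.15)² = 854.35.
Round up to the next whole unit.

n = 855 per group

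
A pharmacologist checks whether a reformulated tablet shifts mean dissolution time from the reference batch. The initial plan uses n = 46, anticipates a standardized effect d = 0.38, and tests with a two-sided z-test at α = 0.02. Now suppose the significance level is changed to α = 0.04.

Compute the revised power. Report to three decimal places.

Power ≈ 0.700

δ = d·√n = 0.38 × √46 = 2.5773 (unchanged). New critical value: z_{0.02} = 2.054.
Revised power = Φ(δ − 2.054) + Φ(−δ − 2.054) = Φ(0.524) + Φ(-4.631) = 0.6997 + 0.0000 = 0.6997.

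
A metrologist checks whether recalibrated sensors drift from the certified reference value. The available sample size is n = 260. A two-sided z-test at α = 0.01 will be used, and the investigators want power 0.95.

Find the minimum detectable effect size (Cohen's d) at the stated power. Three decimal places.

Need Φ(δ − 2.576) = 0.95, so δ = 2.576 + 1.645 = 4.221.
(The second rejection-region term Φ(−δ − z_{α/2}) is negligible and dropped.)
δ = d·√n ⇒ d = δ/√n = 4.221/√260 = 0.2618.

d ≈ 0.262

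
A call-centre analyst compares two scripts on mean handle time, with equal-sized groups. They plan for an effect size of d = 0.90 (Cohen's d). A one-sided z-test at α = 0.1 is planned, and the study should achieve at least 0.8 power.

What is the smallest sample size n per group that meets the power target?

For power 0.8 need Φ(δ − z_{0.1}) = 0.8, so δ = z_{0.1} + z_{0.20} = 1.282 + 0.842 = 2.123.
δ = d·√(n/2) ⇒ n = 2(δ/d)² = 2 × (2.123 / 0.90)² = 11.13.
Round up to the next whole unit.

n = 12 per group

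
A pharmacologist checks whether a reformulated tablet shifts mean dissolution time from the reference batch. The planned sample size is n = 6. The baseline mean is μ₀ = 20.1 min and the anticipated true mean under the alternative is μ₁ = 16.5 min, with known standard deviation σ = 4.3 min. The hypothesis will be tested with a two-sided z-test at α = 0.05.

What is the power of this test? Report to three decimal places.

Standardized effect: d = |μ₁ − μ₀| / σ = |16.5 − 20.1| / 4.3 = 0.8372
Noncentrality parameter: δ = d·√n = 0.8372 × √6 = 2.0507
Two-sided α = 0.05 → critical value z_{0.025} = 1.960.
Power = Φ(δ − 1.960) + Φ(−δ − 1.960) = Φ(0.091) + Φ(-4.011) = 0.5362 + 0.0000 = 0.5362.

Power ≈ 0.536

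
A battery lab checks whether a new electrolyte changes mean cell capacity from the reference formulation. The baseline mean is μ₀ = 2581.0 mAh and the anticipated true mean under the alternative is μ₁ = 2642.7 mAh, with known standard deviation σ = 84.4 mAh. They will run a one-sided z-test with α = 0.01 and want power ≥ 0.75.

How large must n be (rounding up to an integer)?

n = 17

Standardized effect: d = |μ₁ − μ₀| / σ = |2642.7 − 2581.0| / 84.4 = 0.7310
Set Φ(δ − 2.326) = 0.75; then δ − 2.326 = Φ⁻¹(0.75) = 0.674, giving δ = 3.001.
δ = d·√n ⇒ n = (δ/d)² = (3.001 / 0.7310)² = 16.85.
Round up to the next whole unit.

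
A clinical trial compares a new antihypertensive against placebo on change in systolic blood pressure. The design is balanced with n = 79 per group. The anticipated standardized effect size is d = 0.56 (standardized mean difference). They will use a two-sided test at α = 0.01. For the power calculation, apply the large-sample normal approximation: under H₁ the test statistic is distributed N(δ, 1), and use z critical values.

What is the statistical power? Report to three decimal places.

Noncentrality parameter: δ = d·√(n/2) = 0.56 × √(79/2) = 3.5195
Critical value for a two-sided test at α = 0.01: z_{α/2} = 2.576.
Power = Φ(δ − 2.576) + Φ(−δ − 2.576) = Φ(0.944) + Φ(-6.095) = 0.8273 + 0.0000 = 0.8273.

Power ≈ 0.827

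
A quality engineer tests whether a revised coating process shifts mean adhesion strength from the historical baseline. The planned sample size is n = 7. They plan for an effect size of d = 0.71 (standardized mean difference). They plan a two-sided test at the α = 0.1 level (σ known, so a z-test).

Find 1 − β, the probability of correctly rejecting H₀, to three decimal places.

Noncentrality parameter: δ = d·√n = 0.71 × √7 = 1.8785
Critical value for a two-sided test at α = 0.1: z_{α/2} = 1.645.
Power = Φ(δ − 1.645) + Φ(−δ − 1.645) = Φ(0.234) + Φ(-3.523) = 0.5924 + 0.0002 = 0.5926.

Power ≈ 0.593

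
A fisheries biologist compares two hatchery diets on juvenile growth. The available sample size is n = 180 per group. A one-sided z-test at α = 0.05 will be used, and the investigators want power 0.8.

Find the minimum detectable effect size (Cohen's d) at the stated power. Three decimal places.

Need Φ(δ − 1.645) = 0.8, so δ = 1.645 + 0.842 = 2.486.
δ = d·√(n/2) ⇒ d = δ/√(n/2) = 2.486/√(180/2) = 0.2621.

d ≈ 0.262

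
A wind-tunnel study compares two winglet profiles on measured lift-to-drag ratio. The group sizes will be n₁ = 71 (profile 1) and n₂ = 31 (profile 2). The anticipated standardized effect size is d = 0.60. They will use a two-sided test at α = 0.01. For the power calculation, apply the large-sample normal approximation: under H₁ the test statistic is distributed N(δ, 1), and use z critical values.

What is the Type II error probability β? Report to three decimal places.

β ≈ 0.416

Noncentrality parameter: λ = d / √(1/n₁ + 1/n₂) = 0.60 / √(1/71 + 1/31) = 2.7872
Two-sided α = 0.01 → critical value z_{0.005} = 2.576.
Power = Φ(λ − 2.576) + Φ(−λ − 2.576) = Φ(0.211) + Φ(-5.363) = 0.5837 + 0.0000 = 0.5837.
Type II error: β = 1 − power = 1 − 0.5837 = 0.4163.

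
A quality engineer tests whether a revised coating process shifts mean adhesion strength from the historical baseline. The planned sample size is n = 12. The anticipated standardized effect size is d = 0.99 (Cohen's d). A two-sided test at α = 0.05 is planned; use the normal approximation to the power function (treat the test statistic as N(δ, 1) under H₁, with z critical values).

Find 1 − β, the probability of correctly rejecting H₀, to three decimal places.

Power ≈ 0.929

Noncentrality parameter: δ = d·√n = 0.99 × √12 = 3.4295
Critical value for a two-sided test at α = 0.05: z_{α/2} = 1.960.
Power = Φ(δ − 1.960) + Φ(−δ − 1.960) = Φ(1.469) + Φ(-5.389) = 0.9292 + 0.0000 = 0.9292.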